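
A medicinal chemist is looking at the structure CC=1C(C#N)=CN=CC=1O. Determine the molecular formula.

Walk through each heavy atom and fill implicit hydrogens from standard valence (C 4, N 3, O 2, S 2, halogen 1):
  atom 1: C, bond orders sum to 1 (valence 4) → 3 H
  atom 2: C, bond orders sum to 4 (valence 4) → 0 H
  atom 3: C, bond orders sum to 4 (valence 4) → 0 H
  atom 4: C, bond orders sum to 4 (valence 4) → 0 H
  atom 5: N, bond orders sum to 3 (valence 3) → 0 H
  atom 6: C, bond orders sum to 3 (valence 4) → 1 H
  atom 7: N, bond orders sum to 3 (valence 3) → 0 H
  atom 8: C, bond orders sum to 3 (valence 4) → 1 H
  atom 9: C, bond orders sum to 4 (valence 4) → 0 H
  atom 10: O, bond orders sum to 1 (valence 2) → 1 H
Totals → C:7, H:6, N:2, O:1.

C7H6N2O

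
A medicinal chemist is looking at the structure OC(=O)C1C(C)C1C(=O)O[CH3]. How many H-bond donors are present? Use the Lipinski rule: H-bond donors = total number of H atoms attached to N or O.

1

Donors: find every N or O and count the H atoms it carries.
  atom 1 (O): bond orders sum to 1 → 1 H
  atom 3 (O): bond orders sum to 2 → 0 H
  atom 9 (O): bond orders sum to 2 → 0 H
  atom 10 (O): bond orders sum to 2 → 0 H
Lipinski HBD = 1.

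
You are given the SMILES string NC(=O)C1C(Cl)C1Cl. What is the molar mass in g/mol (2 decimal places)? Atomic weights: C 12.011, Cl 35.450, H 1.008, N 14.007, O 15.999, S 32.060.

First, the molecular formula is C4H5Cl2NO (counting implicit H from valence).
  C: 4 × 12.011 = 48.044
  Cl: 2 × 35.450 = 70.900
  H: 5 × 1.008 = 5.040
  N: 1 × 14.007 = 14.007
  O: 1 × 15.999 = 15.999
Sum: 4×12.011 + 2×35.450 + 5×1.008 + 1×14.007 + 1×15.999 = 153.990 → 153.99 g/mol.

153.99 g/mol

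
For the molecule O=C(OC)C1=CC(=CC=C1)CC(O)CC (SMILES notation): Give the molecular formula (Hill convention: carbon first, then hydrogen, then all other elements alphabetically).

C12H16O3

Walk through each heavy atom and fill implicit hydrogens from standard valence (C 4, N 3, O 2, S 2, halogen 1):
  atom 1: O, bond orders sum to 2 (valence 2) → 0 H
  atom 2: C, bond orders sum to 4 (valence 4) → 0 H
  atom 3: O, bond orders sum to 2 (valence 2) → 0 H
  atom 4: C, bond orders sum to 1 (valence 4) → 3 H
  atom 5: C, bond orders sum to 4 (valence 4) → 0 H
  atom 6: C, bond orders sum to 3 (valence 4) → 1 H
  atom 7: C, bond orders sum to 4 (valence 4) → 0 H
  atom 8: C, bond orders sum to 3 (valence 4) → 1 H
  atom 9: C, bond orders sum to 3 (valence 4) → 1 H
  atom 10: C, bond orders sum to 3 (valence 4) → 1 H
  atom 11: C, bond orders sum to 2 (valence 4) → 2 H
  atom 12: C, bond orders sum to 3 (valence 4) → 1 H
  atom 13: O, bond orders sum to 1 (valence 2) → 1 H
  atom 14: C, bond orders sum to 2 (valence 4) → 2 H
  atom 15: C, bond orders sum to 1 (valence 4) → 3 H
Totals → C:12, H:16, O:3.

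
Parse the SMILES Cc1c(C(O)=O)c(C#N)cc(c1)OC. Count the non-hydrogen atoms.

14

Every atom symbol written in the SMILES (organic subset) is one heavy atom; implicit H are not written.
Heavy atoms by element → C:10, N:1, O:3.
Total: 14.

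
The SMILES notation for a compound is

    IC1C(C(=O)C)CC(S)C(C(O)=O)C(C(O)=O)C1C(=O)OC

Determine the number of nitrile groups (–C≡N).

Scan the SMILES for the nitrile motif — none present.
Groups that are present: 2 carboxylic acid, 1 ester, 1 ketone, 1 thiol.

0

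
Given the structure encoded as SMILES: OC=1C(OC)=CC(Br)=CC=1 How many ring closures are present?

1

In SMILES, each pair of matching ring-closure digits denotes one ring-closing bond; the number of such bonds equals the number of independent rings.
Ring-closure bonds here: 1.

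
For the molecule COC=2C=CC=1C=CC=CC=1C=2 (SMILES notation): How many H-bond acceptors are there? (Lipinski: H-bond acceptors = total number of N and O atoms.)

1

N atoms: 0; O atoms: 1.
Lipinski HBA = 0 + 1 = 1.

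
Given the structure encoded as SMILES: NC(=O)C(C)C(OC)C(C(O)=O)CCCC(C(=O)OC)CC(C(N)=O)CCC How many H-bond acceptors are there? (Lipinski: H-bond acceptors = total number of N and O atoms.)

9

N atoms: 2; O atoms: 7.
Lipinski HBA = 2 + 7 = 9.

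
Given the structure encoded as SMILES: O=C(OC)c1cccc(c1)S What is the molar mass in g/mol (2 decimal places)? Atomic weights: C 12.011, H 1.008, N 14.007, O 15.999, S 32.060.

168.21 g/mol

First, the molecular formula is C8H8O2S (counting implicit H from valence).
  C: 8 × 12.011 = 96.088
  H: 8 × 1.008 = 8.064
  O: 2 × 15.999 = 31.998
  S: 1 × 32.060 = 32.060
Sum: 8×12.011 + 8×1.008 + 2×15.999 + 1×32.060 = 168.210 → 168.21 g/mol.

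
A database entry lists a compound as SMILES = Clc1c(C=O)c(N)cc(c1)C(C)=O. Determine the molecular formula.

Walk through each heavy atom and fill implicit hydrogens from standard valence (C 4, N 3, O 2, S 2, halogen 1); for lowercase aromatic atoms, an aromatic c carries 1 H when it has two neighbours and 0 H with three, and aromatic n carries 0 H:
  atom 1: Cl (halogen, monovalent) → 0 H
  atom 2: aromatic c, 3 neighbours → 0 H
  atom 3: aromatic c, 3 neighbours → 0 H
  atom 4: C, bond orders sum to 3 (valence 4) → 1 H
  atom 5: O, bond orders sum to 2 (valence 2) → 0 H
  atom 6: aromatic c, 3 neighbours → 0 H
  atom 7: N, bond orders sum to 1 (valence 3) → 2 H
  atom 8: aromatic c, 2 neighbours → 1 H
  atom 9: aromatic c, 3 neighbours → 0 H
  atom 10: aromatic c, 2 neighbours → 1 H
  atom 11: C, bond orders sum to 4 (valence 4) → 0 H
  atom 12: C, bond orders sum to 1 (valence 4) → 3 H
  atom 13: O, bond orders sum to 2 (valence 2) → 0 H
Totals → C:9, H:8, Cl:1, N:1, O:2.

C9H8ClNO2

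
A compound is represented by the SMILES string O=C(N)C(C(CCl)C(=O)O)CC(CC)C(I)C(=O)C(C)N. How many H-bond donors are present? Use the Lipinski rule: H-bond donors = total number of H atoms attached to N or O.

Donors: find every N or O and count the H atoms it carries.
  atom 1 (O): bond orders sum to 2 → 0 H
  atom 3 (N): bond orders sum to 1 → 2 H
  atom 9 (O): bond orders sum to 2 → 0 H
  atom 10 (O): bond orders sum to 1 → 1 H
  atom 18 (O): bond orders sum to 2 → 0 H
  atom 21 (N): bond orders sum to 1 → 2 H
Lipinski HBD = 5.

5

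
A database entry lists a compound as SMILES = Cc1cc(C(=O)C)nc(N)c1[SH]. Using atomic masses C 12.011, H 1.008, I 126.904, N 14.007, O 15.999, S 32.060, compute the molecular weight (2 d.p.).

182.24 g/mol

First, the molecular formula is C8H10N2OS (counting implicit H from valence).
  C: 8 × 12.011 = 96.088
  H: 10 × 1.008 = 10.080
  N: 2 × 14.007 = 28.014
  O: 1 × 15.999 = 15.999
  S: 1 × 32.060 = 32.060
Sum: 8×12.011 + 10×1.008 + 2×14.007 + 1×15.999 + 1×32.060 = 182.241 → 182.24 g/mol.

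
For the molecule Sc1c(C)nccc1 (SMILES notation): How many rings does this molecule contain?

1

In SMILES, each pair of matching ring-closure digits denotes one ring-closing bond; the number of such bonds equals the number of independent rings.
Ring-closure bonds here: 1.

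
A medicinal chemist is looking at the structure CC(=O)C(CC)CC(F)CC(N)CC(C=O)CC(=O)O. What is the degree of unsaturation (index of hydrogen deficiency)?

3

Degree of unsaturation = (number of rings) + (number of π bonds).
Ring closures in the SMILES: 0.
π bonds: 3 double bonds (each 1 DoU) → 3 DoU from unsaturation.
Total DoU = 0 + 3 = 3.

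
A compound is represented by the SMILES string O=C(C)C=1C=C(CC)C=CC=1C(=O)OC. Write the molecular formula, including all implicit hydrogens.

C12H14O3

Walk through each heavy atom and fill implicit hydrogens from standard valence (C 4, N 3, O 2, S 2, halogen 1):
  atom 1: O, bond orders sum to 2 (valence 2) → 0 H
  atom 2: C, bond orders sum to 4 (valence 4) → 0 H
  atom 3: C, bond orders sum to 1 (valence 4) → 3 H
  atom 4: C, bond orders sum to 4 (valence 4) → 0 H
  atom 5: C, bond orders sum to 3 (valence 4) → 1 H
  atom 6: C, bond orders sum to 4 (valence 4) → 0 H
  atom 7: C, bond orders sum to 2 (valence 4) → 2 H
  atom 8: C, bond orders sum to 1 (valence 4) → 3 H
  atom 9: C, bond orders sum to 3 (valence 4) → 1 H
  atom 10: C, bond orders sum to 3 (valence 4) → 1 H
  atom 11: C, bond orders sum to 4 (valence 4) → 0 H
  atom 12: C, bond orders sum to 4 (valence 4) → 0 H
  atom 13: O, bond orders sum to 2 (valence 2) → 0 H
  atom 14: O, bond orders sum to 2 (valence 2) → 0 H
  atom 15: C, bond orders sum to 1 (valence 4) → 3 H
Totals → C:12, H:14, O:3.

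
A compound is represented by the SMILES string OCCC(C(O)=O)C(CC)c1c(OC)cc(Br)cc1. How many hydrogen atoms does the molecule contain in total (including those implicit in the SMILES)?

19

Walk through each heavy atom and fill implicit hydrogens from standard valence (C 4, N 3, O 2, S 2, halogen 1); for lowercase aromatic atoms, an aromatic c carries 1 H when it has two neighbours and 0 H with three, and aromatic n carries 0 H:
  atom 1: O, bond orders sum to 1 (valence 2) → 1 H
  atom 2: C, bond orders sum to 2 (valence 4) → 2 H
  atom 3: C, bond orders sum to 2 (valence 4) → 2 H
  atom 4: C, bond orders sum to 3 (valence 4) → 1 H
  atom 5: C, bond orders sum to 4 (valence 4) → 0 H
  atom 6: O, bond orders sum to 1 (valence 2) → 1 H
  atom 7: O, bond orders sum to 2 (valence 2) → 0 H
  atom 8: C, bond orders sum to 3 (valence 4) → 1 H
  atom 9: C, bond orders sum to 2 (valence 4) → 2 H
  atom 10: C, bond orders sum to 1 (valence 4) → 3 H
  atom 11: aromatic c, 3 neighbours → 0 H
  atom 12: aromatic c, 3 neighbours → 0 H
  atom 13: O, bond orders sum to 2 (valence 2) → 0 H
  atom 14: C, bond orders sum to 1 (valence 4) → 3 H
  atom 15: aromatic c, 2 neighbours → 1 H
  atom 16: aromatic c, 3 neighbours → 0 H
  atom 17: Br (halogen, monovalent) → 0 H
  atom 18: aromatic c, 2 neighbours → 1 H
  atom 19: aromatic c, 2 neighbours → 1 H
Total hydrogens: 19.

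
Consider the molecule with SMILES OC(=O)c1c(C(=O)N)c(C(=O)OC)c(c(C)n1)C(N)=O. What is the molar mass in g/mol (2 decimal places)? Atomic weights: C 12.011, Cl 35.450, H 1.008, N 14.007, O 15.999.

281.22 g/mol

First, the molecular formula is C11H11N3O6 (counting implicit H from valence).
  C: 11 × 12.011 = 132.121
  H: 11 × 1.008 = 11.088
  N: 3 × 14.007 = 42.021
  O: 6 × 15.999 = 95.994
Sum: 11×12.011 + 11×1.008 + 3×14.007 + 6×15.999 = 281.224 → 281.22 g/mol.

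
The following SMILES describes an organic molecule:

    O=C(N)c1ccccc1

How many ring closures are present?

In SMILES, each pair of matching ring-closure digits denotes one ring-closing bond; the number of such bonds equals the number of independent rings.
Ring-closure bonds here: 1.

1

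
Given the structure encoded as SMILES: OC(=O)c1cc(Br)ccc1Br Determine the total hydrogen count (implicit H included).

4

Walk through each heavy atom and fill implicit hydrogens from standard valence (C 4, N 3, O 2, S 2, halogen 1); for lowercase aromatic atoms, an aromatic c carries 1 H when it has two neighbours and 0 H with three, and aromatic n carries 0 H:
  atom 1: O, bond orders sum to 1 (valence 2) → 1 H
  atom 2: C, bond orders sum to 4 (valence 4) → 0 H
  atom 3: O, bond orders sum to 2 (valence 2) → 0 H
  atom 4: aromatic c, 3 neighbours → 0 H
  atom 5: aromatic c, 2 neighbours → 1 H
  atom 6: aromatic c, 3 neighbours → 0 H
  atom 7: Br (halogen, monovalent) → 0 H
  atom 8: aromatic c, 2 neighbours → 1 H
  atom 9: aromatic c, 2 neighbours → 1 H
  atom 10: aromatic c, 3 neighbours → 0 H
  atom 11: Br (halogen, monovalent) → 0 H
Total hydrogens: 4.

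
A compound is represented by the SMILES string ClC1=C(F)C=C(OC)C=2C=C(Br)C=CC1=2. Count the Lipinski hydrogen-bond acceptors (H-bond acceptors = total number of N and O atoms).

N atoms: 0; O atoms: 1.
Lipinski HBA = 0 + 1 = 1.

1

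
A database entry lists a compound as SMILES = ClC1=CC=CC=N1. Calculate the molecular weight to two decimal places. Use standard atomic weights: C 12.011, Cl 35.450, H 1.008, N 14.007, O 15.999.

113.54 g/mol

First, the molecular formula is C5H4ClN (counting implicit H from valence).
  C: 5 × 12.011 = 60.055
  Cl: 1 × 35.450 = 35.450
  H: 4 × 1.008 = 4.032
  N: 1 × 14.007 = 14.007
Sum: 5×12.011 + 1×35.450 + 4×1.008 + 1×14.007 = 113.544 → 113.54 g/mol.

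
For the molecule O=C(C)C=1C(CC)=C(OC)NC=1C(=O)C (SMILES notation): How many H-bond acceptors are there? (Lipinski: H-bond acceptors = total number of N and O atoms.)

4

N atoms: 1; O atoms: 3.
Lipinski HBA = 1 + 3 = 4.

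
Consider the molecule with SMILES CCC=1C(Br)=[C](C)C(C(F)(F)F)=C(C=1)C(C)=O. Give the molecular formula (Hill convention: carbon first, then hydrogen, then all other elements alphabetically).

Walk through each heavy atom and fill implicit hydrogens from standard valence (C 4, N 3, O 2, S 2, halogen 1):
  atom 1: C, bond orders sum to 1 (valence 4) → 3 H
  atom 2: C, bond orders sum to 2 (valence 4) → 2 H
  atom 3: C, bond orders sum to 4 (valence 4) → 0 H
  atom 4: C, bond orders sum to 4 (valence 4) → 0 H
  atom 5: Br (halogen, monovalent) → 0 H
  atom 6: C with explicit H count 0
  atom 7: C, bond orders sum to 1 (valence 4) → 3 H
  atom 8: C, bond orders sum to 4 (valence 4) → 0 H
  atom 9: C, bond orders sum to 4 (valence 4) → 0 H
  atom 10: F (halogen, monovalent) → 0 H
  atom 11: F (halogen, monovalent) → 0 H
  atom 12: F (halogen, monovalent) → 0 H
  atom 13: C, bond orders sum to 4 (valence 4) → 0 H
  atom 14: C, bond orders sum to 3 (valence 4) → 1 H
  atom 15: C, bond orders sum to 4 (valence 4) → 0 H
  atom 16: C, bond orders sum to 1 (valence 4) → 3 H
  atom 17: O, bond orders sum to 2 (valence 2) → 0 H
Totals → C:12, H:12, Br:1, F:3, O:1.

C12H12BrF3O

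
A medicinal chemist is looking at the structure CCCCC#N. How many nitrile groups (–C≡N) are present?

1

The nitrile motif appears at heavy-atom position 5 in the SMILES.
Nitrile count: 1.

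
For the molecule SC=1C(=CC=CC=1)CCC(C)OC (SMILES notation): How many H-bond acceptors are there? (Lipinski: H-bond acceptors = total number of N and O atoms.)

N atoms: 0; O atoms: 1.
Lipinski HBA = 0 + 1 = 1.

1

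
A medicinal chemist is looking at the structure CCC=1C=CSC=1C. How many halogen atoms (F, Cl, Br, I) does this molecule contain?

0

Scan the SMILES for the halogen motif — none present.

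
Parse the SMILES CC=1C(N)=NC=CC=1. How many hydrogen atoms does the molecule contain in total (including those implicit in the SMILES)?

8

Walk through each heavy atom and fill implicit hydrogens from standard valence (C 4, N 3, O 2, S 2, halogen 1):
  atom 1: C, bond orders sum to 1 (valence 4) → 3 H
  atom 2: C, bond orders sum to 4 (valence 4) → 0 H
  atom 3: C, bond orders sum to 4 (valence 4) → 0 H
  atom 4: N, bond orders sum to 1 (valence 3) → 2 H
  atom 5: N, bond orders sum to 3 (valence 3) → 0 H
  atom 6: C, bond orders sum to 3 (valence 4) → 1 H
  atom 7: C, bond orders sum to 3 (valence 4) → 1 H
  atom 8: C, bond orders sum to 3 (valence 4) → 1 H
Total hydrogens: 8.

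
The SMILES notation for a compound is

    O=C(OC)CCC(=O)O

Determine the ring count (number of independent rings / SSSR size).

In SMILES, each pair of matching ring-closure digits denotes one ring-closing bond; the number of such bonds equals the number of independent rings.
Ring-closure bonds here: 0.

0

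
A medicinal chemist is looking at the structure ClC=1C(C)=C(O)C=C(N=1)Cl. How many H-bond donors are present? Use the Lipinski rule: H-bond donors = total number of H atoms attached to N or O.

Donors: find every N or O and count the H atoms it carries.
  atom 6 (O): bond orders sum to 1 → 1 H
  atom 9 (N): bond orders sum to 3 → 0 H
Lipinski HBD = 1.

1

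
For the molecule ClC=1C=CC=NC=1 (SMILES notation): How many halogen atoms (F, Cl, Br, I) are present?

Halogen atoms appear at heavy-atom position 1 (1×Cl).
Halogen count: 1.

1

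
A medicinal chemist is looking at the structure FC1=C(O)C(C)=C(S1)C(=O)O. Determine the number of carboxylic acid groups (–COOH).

1

The carboxylic acid motif appears at heavy-atom position 9 in the SMILES.
Other groups present: 1 hydroxyl.
Carboxylic acid count: 1.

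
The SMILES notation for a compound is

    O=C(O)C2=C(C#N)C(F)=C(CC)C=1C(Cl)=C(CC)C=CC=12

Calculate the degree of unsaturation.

Degree of unsaturation = (number of rings) + (number of π bonds).
Ring closures in the SMILES: 2.
π bonds: 6 double bonds (each 1 DoU), 1 triple bond (each 2 DoU) → 8 DoU from unsaturation.
Total DoU = 2 + 8 = 10.

10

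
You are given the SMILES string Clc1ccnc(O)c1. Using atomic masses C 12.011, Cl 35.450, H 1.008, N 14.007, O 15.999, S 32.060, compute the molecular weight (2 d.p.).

First, the molecular formula is C5H4ClNO (counting implicit H from valence).
  C: 5 × 12.011 = 60.055
  Cl: 1 × 35.450 = 35.450
  H: 4 × 1.008 = 4.032
  N: 1 × 14.007 = 14.007
  O: 1 × 15.999 = 15.999
Sum: 5×12.011 + 1×35.450 + 4×1.008 + 1×14.007 + 1×15.999 = 129.543 → 129.54 g/mol.

129.54 g/mol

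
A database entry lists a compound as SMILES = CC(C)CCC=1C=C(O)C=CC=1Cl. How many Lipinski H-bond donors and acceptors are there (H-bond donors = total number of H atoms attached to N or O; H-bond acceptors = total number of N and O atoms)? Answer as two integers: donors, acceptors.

1, 1

Donors: find every N or O and count the H atoms it carries.
  atom 9 (O): bond orders sum to 1 → 1 H
Lipinski HBD = 1.
Acceptors: N atoms = 0, O atoms = 1 → HBA = 1.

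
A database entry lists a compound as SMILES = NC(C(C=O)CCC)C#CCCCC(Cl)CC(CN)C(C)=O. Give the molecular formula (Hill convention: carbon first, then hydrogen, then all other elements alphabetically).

Walk through each heavy atom and fill implicit hydrogens from standard valence (C 4, N 3, O 2, S 2, halogen 1):
  atom 1: N, bond orders sum to 1 (valence 3) → 2 H
  atom 2: C, bond orders sum to 3 (valence 4) → 1 H
  atom 3: C, bond orders sum to 3 (valence 4) → 1 H
  atom 4: C, bond orders sum to 3 (valence 4) → 1 H
  atom 5: O, bond orders sum to 2 (valence 2) → 0 H
  atom 6: C, bond orders sum to 2 (valence 4) → 2 H
  atom 7: C, bond orders sum to 2 (valence 4) → 2 H
  atom 8: C, bond orders sum to 1 (valence 4) → 3 H
  atom 9: C, bond orders sum to 4 (valence 4) → 0 H
  atom 10: C, bond orders sum to 4 (valence 4) → 0 H
  atom 11: C, bond orders sum to 2 (valence 4) → 2 H
  atom 12: C, bond orders sum to 2 (valence 4) → 2 H
  atom 13: C, bond orders sum to 2 (valence 4) → 2 H
  atom 14: C, bond orders sum to 3 (valence 4) → 1 H
  atom 15: Cl (halogen, monovalent) → 0 H
  atom 16: C, bond orders sum to 2 (valence 4) → 2 H
  atom 17: C, bond orders sum to 3 (valence 4) → 1 H
  atom 18: C, bond orders sum to 2 (valence 4) → 2 H
  atom 19: N, bond orders sum to 1 (valence 3) → 2 H
  atom 20: C, bond orders sum to 4 (valence 4) → 0 H
  atom 21: C, bond orders sum to 1 (valence 4) → 3 H
  atom 22: O, bond orders sum to 2 (valence 2) → 0 H
Totals → C:17, H:29, Cl:1, N:2, O:2.

C17H29ClN2O2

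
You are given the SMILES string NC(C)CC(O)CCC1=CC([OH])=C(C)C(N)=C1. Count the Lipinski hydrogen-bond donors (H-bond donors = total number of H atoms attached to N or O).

6

Donors: find every N or O and count the H atoms it carries.
  atom 1 (N): bond orders sum to 1 → 2 H
  atom 6 (O): bond orders sum to 1 → 1 H
  atom 12 (O): bond orders sum to 1 → 1 H
  atom 16 (N): bond orders sum to 1 → 2 H
Lipinski HBD = 6.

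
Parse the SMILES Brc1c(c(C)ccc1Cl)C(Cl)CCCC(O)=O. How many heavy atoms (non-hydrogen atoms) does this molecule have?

17

Every atom symbol written in the SMILES (organic subset) is one heavy atom; implicit H are not written.
Heavy atoms by element → Br:1, C:12, Cl:2, O:2.
Total: 17.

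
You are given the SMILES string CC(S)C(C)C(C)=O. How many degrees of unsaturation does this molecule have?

1

Degree of unsaturation = (number of rings) + (number of π bonds).
Ring closures in the SMILES: 0.
π bonds: 1 double bond (each 1 DoU) → 1 DoU from unsaturation.
Total DoU = 0 + 1 = 1.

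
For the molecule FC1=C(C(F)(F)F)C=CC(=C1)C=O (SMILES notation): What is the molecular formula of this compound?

C8H4F4O

Walk through each heavy atom and fill implicit hydrogens from standard valence (C 4, N 3, O 2, S 2, halogen 1):
  atom 1: F (halogen, monovalent) → 0 H
  atom 2: C, bond orders sum to 4 (valence 4) → 0 H
  atom 3: C, bond orders sum to 4 (valence 4) → 0 H
  atom 4: C, bond orders sum to 4 (valence 4) → 0 H
  atom 5: F (halogen, monovalent) → 0 H
  atom 6: F (halogen, monovalent) → 0 H
  atom 7: F (halogen, monovalent) → 0 H
  atom 8: C, bond orders sum to 3 (valence 4) → 1 H
  atom 9: C, bond orders sum to 3 (valence 4) → 1 H
  atom 10: C, bond orders sum to 4 (valence 4) → 0 H
  atom 11: C, bond orders sum to 3 (valence 4) → 1 H
  atom 12: C, bond orders sum to 3 (valence 4) → 1 H
  atom 13: O, bond orders sum to 2 (valence 2) → 0 H
Totals → C:8, H:4, F:4, O:1.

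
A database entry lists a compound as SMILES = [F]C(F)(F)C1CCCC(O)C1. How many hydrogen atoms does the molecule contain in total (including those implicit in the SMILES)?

11

Walk through each heavy atom and fill implicit hydrogens from standard valence (C 4, N 3, O 2, S 2, halogen 1):
  atom 1: F with explicit H count 0
  atom 2: C, bond orders sum to 4 (valence 4) → 0 H
  atom 3: F (halogen, monovalent) → 0 H
  atom 4: F (halogen, monovalent) → 0 H
  atom 5: C, bond orders sum to 3 (valence 4) → 1 H
  atom 6: C, bond orders sum to 2 (valence 4) → 2 H
  atom 7: C, bond orders sum to 2 (valence 4) → 2 H
  atom 8: C, bond orders sum to 2 (valence 4) → 2 H
  atom 9: C, bond orders sum to 3 (valence 4) → 1 H
  atom 10: O, bond orders sum to 1 (valence 2) → 1 H
  atom 11: C, bond orders sum to 2 (valence 4) → 2 H
Total hydrogens: 11.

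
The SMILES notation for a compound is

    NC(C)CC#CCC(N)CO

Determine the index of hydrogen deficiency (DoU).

2

Molecular formula: C8H16N2O.
DoU = (2C + 2 + N − H − X) / 2, where X is the halogen count and O/S are ignored.
    = (2·8 + 2 + 2 − 16 − 0) / 2 = 4 / 2 = 2.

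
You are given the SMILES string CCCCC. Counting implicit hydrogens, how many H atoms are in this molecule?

12

Walk through each heavy atom and fill implicit hydrogens from standard valence (C 4, N 3, O 2, S 2, halogen 1):
  atom 1: C, bond orders sum to 1 (valence 4) → 3 H
  atom 2: C, bond orders sum to 2 (valence 4) → 2 H
  atom 3: C, bond orders sum to 2 (valence 4) → 2 H
  atom 4: C, bond orders sum to 2 (valence 4) → 2 H
  atom 5: C, bond orders sum to 1 (valence 4) → 3 H
Total hydrogens: 12.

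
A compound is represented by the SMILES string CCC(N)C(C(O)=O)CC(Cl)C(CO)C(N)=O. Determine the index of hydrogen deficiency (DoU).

2

Degree of unsaturation = (number of rings) + (number of π bonds).
Ring closures in the SMILES: 0.
π bonds: 2 double bonds (each 1 DoU) → 2 DoU from unsaturation.
Total DoU = 0 + 2 = 2.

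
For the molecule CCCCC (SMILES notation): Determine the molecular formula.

Walk through each heavy atom and fill implicit hydrogens from standard valence (C 4, N 3, O 2, S 2, halogen 1):
  atom 1: C, bond orders sum to 1 (valence 4) → 3 H
  atom 2: C, bond orders sum to 2 (valence 4) → 2 H
  atom 3: C, bond orders sum to 2 (valence 4) → 2 H
  atom 4: C, bond orders sum to 2 (valence 4) → 2 H
  atom 5: C, bond orders sum to 1 (valence 4) → 3 H
Totals → C:5, H:12.
In Hill order: C5H12.

C5H12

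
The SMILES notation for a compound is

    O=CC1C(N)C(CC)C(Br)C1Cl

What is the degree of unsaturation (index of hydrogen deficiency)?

Degree of unsaturation = (number of rings) + (number of π bonds).
Ring closures in the SMILES: 1.
π bonds: 1 double bond (each 1 DoU) → 1 DoU from unsaturation.
Total DoU = 1 + 1 = 2.

2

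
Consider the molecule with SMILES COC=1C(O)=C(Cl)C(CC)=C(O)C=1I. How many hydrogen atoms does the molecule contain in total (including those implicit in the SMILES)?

10

Walk through each heavy atom and fill implicit hydrogens from standard valence (C 4, N 3, O 2, S 2, halogen 1):
  atom 1: C, bond orders sum to 1 (valence 4) → 3 H
  atom 2: O, bond orders sum to 2 (valence 2) → 0 H
  atom 3: C, bond orders sum to 4 (valence 4) → 0 H
  atom 4: C, bond orders sum to 4 (valence 4) → 0 H
  atom 5: O, bond orders sum to 1 (valence 2) → 1 H
  atom 6: C, bond orders sum to 4 (valence 4) → 0 H
  atom 7: Cl (halogen, monovalent) → 0 H
  atom 8: C, bond orders sum to 4 (valence 4) → 0 H
  atom 9: C, bond orders sum to 2 (valence 4) → 2 H
  atom 10: C, bond orders sum to 1 (valence 4) → 3 H
  atom 11: C, bond orders sum to 4 (valence 4) → 0 H
  atom 12: O, bond orders sum to 1 (valence 2) → 1 H
  atom 13: C, bond orders sum to 4 (valence 4) → 0 H
  atom 14: I (halogen, monovalent) → 0 H
Total hydrogens: 10.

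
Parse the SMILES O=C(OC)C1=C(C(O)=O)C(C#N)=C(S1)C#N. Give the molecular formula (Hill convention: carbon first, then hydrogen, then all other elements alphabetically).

C9H4N2O4S

Walk through each heavy atom and fill implicit hydrogens from standard valence (C 4, N 3, O 2, S 2, halogen 1):
  atom 1: O, bond orders sum to 2 (valence 2) → 0 H
  atom 2: C, bond orders sum to 4 (valence 4) → 0 H
  atom 3: O, bond orders sum to 2 (valence 2) → 0 H
  atom 4: C, bond orders sum to 1 (valence 4) → 3 H
  atom 5: C, bond orders sum to 4 (valence 4) → 0 H
  atom 6: C, bond orders sum to 4 (valence 4) → 0 H
  atom 7: C, bond orders sum to 4 (valence 4) → 0 H
  atom 8: O, bond orders sum to 1 (valence 2) → 1 H
  atom 9: O, bond orders sum to 2 (valence 2) → 0 H
  atom 10: C, bond orders sum to 4 (valence 4) → 0 H
  atom 11: C, bond orders sum to 4 (valence 4) → 0 H
  atom 12: N, bond orders sum to 3 (valence 3) → 0 H
  atom 13: C, bond orders sum to 4 (valence 4) → 0 H
  atom 14: S, bond orders sum to 2 (valence 2) → 0 H
  atom 15: C, bond orders sum to 4 (valence 4) → 0 H
  atom 16: N, bond orders sum to 3 (valence 3) → 0 H
Totals → C:9, H:4, N:2, O:4, S:1.
In Hill order: C9H4N2O4S.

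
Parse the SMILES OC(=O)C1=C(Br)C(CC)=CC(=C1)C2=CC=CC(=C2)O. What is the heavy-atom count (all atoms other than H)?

Every atom symbol written in the SMILES (organic subset) is one heavy atom; implicit H are not written.
Heavy atoms by element → Br:1, C:15, O:3.
Total: 19.

19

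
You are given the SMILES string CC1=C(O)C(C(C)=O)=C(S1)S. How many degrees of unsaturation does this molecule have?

4

Molecular formula: C7H8O2S2.
DoU = (2C + 2 + N − H − X) / 2, where X is the halogen count and O/S are ignored.
    = (2·7 + 2 + 0 − 8 − 0) / 2 = 8 / 2 = 4.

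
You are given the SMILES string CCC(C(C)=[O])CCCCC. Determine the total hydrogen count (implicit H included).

20

Walk through each heavy atom and fill implicit hydrogens from standard valence (C 4, N 3, O 2, S 2, halogen 1):
  atom 1: C, bond orders sum to 1 (valence 4) → 3 H
  atom 2: C, bond orders sum to 2 (valence 4) → 2 H
  atom 3: C, bond orders sum to 3 (valence 4) → 1 H
  atom 4: C, bond orders sum to 4 (valence 4) → 0 H
  atom 5: C, bond orders sum to 1 (valence 4) → 3 H
  atom 6: O with explicit H count 0
  atom 7: C, bond orders sum to 2 (valence 4) → 2 H
  atom 8: C, bond orders sum to 2 (valence 4) → 2 H
  atom 9: C, bond orders sum to 2 (valence 4) → 2 H
  atom 10: C, bond orders sum to 2 (valence 4) → 2 H
  atom 11: C, bond orders sum to 1 (valence 4) → 3 H
Total hydrogens: 20.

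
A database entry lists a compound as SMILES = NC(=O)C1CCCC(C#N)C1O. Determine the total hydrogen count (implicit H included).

12

Walk through each heavy atom and fill implicit hydrogens from standard valence (C 4, N 3, O 2, S 2, halogen 1):
  atom 1: N, bond orders sum to 1 (valence 3) → 2 H
  atom 2: C, bond orders sum to 4 (valence 4) → 0 H
  atom 3: O, bond orders sum to 2 (valence 2) → 0 H
  atom 4: C, bond orders sum to 3 (valence 4) → 1 H
  atom 5: C, bond orders sum to 2 (valence 4) → 2 H
  atom 6: C, bond orders sum to 2 (valence 4) → 2 H
  atom 7: C, bond orders sum to 2 (valence 4) → 2 H
  atom 8: C, bond orders sum to 3 (valence 4) → 1 H
  atom 9: C, bond orders sum to 4 (valence 4) → 0 H
  atom 10: N, bond orders sum to 3 (valence 3) → 0 H
  atom 11: C, bond orders sum to 3 (valence 4) → 1 H
  atom 12: O, bond orders sum to 1 (valence 2) → 1 H
Total hydrogens: 12.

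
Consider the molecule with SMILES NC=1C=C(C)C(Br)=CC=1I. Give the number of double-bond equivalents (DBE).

Molecular formula: C7H7BrIN.
DoU = (2C + 2 + N − H − X) / 2, where X is the halogen count and O/S are ignored.
    = (2·7 + 2 + 1 − 7 − 2) / 2 = 8 / 2 = 4.

4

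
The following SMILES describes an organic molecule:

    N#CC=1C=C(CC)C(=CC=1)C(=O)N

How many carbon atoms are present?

10

Count every carbon token in the SMILES (each C, including those in ring-closure positions and inside branches).
Carbon count: 10.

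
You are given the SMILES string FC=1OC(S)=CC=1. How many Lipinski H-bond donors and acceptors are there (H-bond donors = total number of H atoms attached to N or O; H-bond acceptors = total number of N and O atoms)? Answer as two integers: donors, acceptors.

0, 1

Donors: find every N or O and count the H atoms it carries.
  atom 3 (O): bond orders sum to 2 → 0 H
Lipinski HBD = 0.
Acceptors: N atoms = 0, O atoms = 1 → HBA = 1.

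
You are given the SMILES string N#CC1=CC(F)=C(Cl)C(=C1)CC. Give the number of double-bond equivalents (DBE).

6

Molecular formula: C9H7ClFN.
DoU = (2C + 2 + N − H − X) / 2, where X is the halogen count and O/S are ignored.
    = (2·9 + 2 + 1 − 7 − 2) / 2 = 12 / 2 = 6.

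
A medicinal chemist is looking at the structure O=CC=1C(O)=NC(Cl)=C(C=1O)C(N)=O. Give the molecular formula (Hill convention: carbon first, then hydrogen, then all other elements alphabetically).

C7H5ClN2O4

Walk through each heavy atom and fill implicit hydrogens from standard valence (C 4, N 3, O 2, S 2, halogen 1):
  atom 1: O, bond orders sum to 2 (valence 2) → 0 H
  atom 2: C, bond orders sum to 3 (valence 4) → 1 H
  atom 3: C, bond orders sum to 4 (valence 4) → 0 H
  atom 4: C, bond orders sum to 4 (valence 4) → 0 H
  atom 5: O, bond orders sum to 1 (valence 2) → 1 H
  atom 6: N, bond orders sum to 3 (valence 3) → 0 H
  atom 7: C, bond orders sum to 4 (valence 4) → 0 H
  atom 8: Cl (halogen, monovalent) → 0 H
  atom 9: C, bond orders sum to 4 (valence 4) → 0 H
  atom 10: C, bond orders sum to 4 (valence 4) → 0 H
  atom 11: O, bond orders sum to 1 (valence 2) → 1 H
  atom 12: C, bond orders sum to 4 (valence 4) → 0 H
  atom 13: N, bond orders sum to 1 (valence 3) → 2 H
  atom 14: O, bond orders sum to 2 (valence 2) → 0 H
Totals → C:7, H:5, Cl:1, N:2, O:4.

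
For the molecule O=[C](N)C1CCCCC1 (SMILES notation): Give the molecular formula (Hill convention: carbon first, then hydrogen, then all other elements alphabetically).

C7H13NO

Walk through each heavy atom and fill implicit hydrogens from standard valence (C 4, N 3, O 2, S 2, halogen 1):
  atom 1: O, bond orders sum to 2 (valence 2) → 0 H
  atom 2: C with explicit H count 0
  atom 3: N, bond orders sum to 1 (valence 3) → 2 H
  atom 4: C, bond orders sum to 3 (valence 4) → 1 H
  atom 5: C, bond orders sum to 2 (valence 4) → 2 H
  atom 6: C, bond orders sum to 2 (valence 4) → 2 H
  atom 7: C, bond orders sum to 2 (valence 4) → 2 H
  atom 8: C, bond orders sum to 2 (valence 4) → 2 H
  atom 9: C, bond orders sum to 2 (valence 4) → 2 H
Totals → C:7, H:13, N:1, O:1.
In Hill order: C7H13NO.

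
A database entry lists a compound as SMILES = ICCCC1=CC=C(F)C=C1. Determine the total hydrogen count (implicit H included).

10

Walk through each heavy atom and fill implicit hydrogens from standard valence (C 4, N 3, O 2, S 2, halogen 1):
  atom 1: I (halogen, monovalent) → 0 H
  atom 2: C, bond orders sum to 2 (valence 4) → 2 H
  atom 3: C, bond orders sum to 2 (valence 4) → 2 H
  atom 4: C, bond orders sum to 2 (valence 4) → 2 H
  atom 5: C, bond orders sum to 4 (valence 4) → 0 H
  atom 6: C, bond orders sum to 3 (valence 4) → 1 H
  atom 7: C, bond orders sum to 3 (valence 4) → 1 H
  atom 8: C, bond orders sum to 4 (valence 4) → 0 H
  atom 9: F (halogen, monovalent) → 0 H
  atom 10: C, bond orders sum to 3 (valence 4) → 1 H
  atom 11: C, bond orders sum to 3 (valence 4) → 1 H
Total hydrogens: 10.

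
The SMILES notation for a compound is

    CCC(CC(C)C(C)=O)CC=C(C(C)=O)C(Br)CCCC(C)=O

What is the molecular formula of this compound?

Walk through each heavy atom and fill implicit hydrogens from standard valence (C 4, N 3, O 2, S 2, halogen 1):
  atom 1: C, bond orders sum to 1 (valence 4) → 3 H
  atom 2: C, bond orders sum to 2 (valence 4) → 2 H
  atom 3: C, bond orders sum to 3 (valence 4) → 1 H
  atom 4: C, bond orders sum to 2 (valence 4) → 2 H
  atom 5: C, bond orders sum to 3 (valence 4) → 1 H
  atom 6: C, bond orders sum to 1 (valence 4) → 3 H
  atom 7: C, bond orders sum to 4 (valence 4) → 0 H
  atom 8: C, bond orders sum to 1 (valence 4) → 3 H
  atom 9: O, bond orders sum to 2 (valence 2) → 0 H
  atom 10: C, bond orders sum to 2 (valence 4) → 2 H
  atom 11: C, bond orders sum to 3 (valence 4) → 1 H
  atom 12: C, bond orders sum to 4 (valence 4) → 0 H
  atom 13: C, bond orders sum to 4 (valence 4) → 0 H
  atom 14: C, bond orders sum to 1 (valence 4) → 3 H
  atom 15: O, bond orders sum to 2 (valence 2) → 0 H
  atom 16: C, bond orders sum to 3 (valence 4) → 1 H
  atom 17: Br (halogen, monovalent) → 0 H
  atom 18: C, bond orders sum to 2 (valence 4) → 2 H
  atom 19: C, bond orders sum to 2 (valence 4) → 2 H
  atom 20: C, bond orders sum to 2 (valence 4) → 2 H
  atom 21: C, bond orders sum to 4 (valence 4) → 0 H
  atom 22: C, bond orders sum to 1 (valence 4) → 3 H
  atom 23: O, bond orders sum to 2 (valence 2) → 0 H
Totals → C:19, H:31, Br:1, O:3.

C19H31BrO3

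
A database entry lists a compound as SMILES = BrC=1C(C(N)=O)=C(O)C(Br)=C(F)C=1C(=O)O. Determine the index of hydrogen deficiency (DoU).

Molecular formula: C8H4Br2FNO4.
DoU = (2C + 2 + N − H − X) / 2, where X is the halogen count and O/S are ignored.
    = (2·8 + 2 + 1 − 4 − 3) / 2 = 12 / 2 = 6.

6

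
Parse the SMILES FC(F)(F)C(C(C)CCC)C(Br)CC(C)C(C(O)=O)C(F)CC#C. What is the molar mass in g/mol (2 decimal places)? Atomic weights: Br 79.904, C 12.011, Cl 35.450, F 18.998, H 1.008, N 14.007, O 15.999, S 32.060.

First, the molecular formula is C17H25BrF4O2 (counting implicit H from valence).
  Br: 1 × 79.904 = 79.904
  C: 17 × 12.011 = 204.187
  F: 4 × 18.998 = 75.992
  H: 25 × 1.008 = 25.200
  O: 2 × 15.999 = 31.998
Sum: 1×79.904 + 17×12.011 + 4×18.998 + 25×1.008 + 2×15.999 = 417.281 → 417.28 g/mol.

417.28 g/mol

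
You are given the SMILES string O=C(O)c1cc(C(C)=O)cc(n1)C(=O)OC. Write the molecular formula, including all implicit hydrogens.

C10H9NO5

Walk through each heavy atom and fill implicit hydrogens from standard valence (C 4, N 3, O 2, S 2, halogen 1); for lowercase aromatic atoms, an aromatic c carries 1 H when it has two neighbours and 0 H with three, and aromatic n carries 0 H:
  atom 1: O, bond orders sum to 2 (valence 2) → 0 H
  atom 2: C, bond orders sum to 4 (valence 4) → 0 H
  atom 3: O, bond orders sum to 1 (valence 2) → 1 H
  atom 4: aromatic c, 3 neighbours → 0 H
  atom 5: aromatic c, 2 neighbours → 1 H
  atom 6: aromatic c, 3 neighbours → 0 H
  atom 7: C, bond orders sum to 4 (valence 4) → 0 H
  atom 8: C, bond orders sum to 1 (valence 4) → 3 H
  atom 9: O, bond orders sum to 2 (valence 2) → 0 H
  atom 10: aromatic c, 2 neighbours → 1 H
  atom 11: aromatic c, 3 neighbours → 0 H
  atom 12: aromatic n, 2 neighbours → 0 H
  atom 13: C, bond orders sum to 4 (valence 4) → 0 H
  atom 14: O, bond orders sum to 2 (valence 2) → 0 H
  atom 15: O, bond orders sum to 2 (valence 2) → 0 H
  atom 16: C, bond orders sum to 1 (valence 4) → 3 H
Totals → C:10, H:9, N:1, O:5.
In Hill order: C10H9NO5.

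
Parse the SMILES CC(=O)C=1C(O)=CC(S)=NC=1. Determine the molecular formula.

Walk through each heavy atom and fill implicit hydrogens from standard valence (C 4, N 3, O 2, S 2, halogen 1):
  atom 1: C, bond orders sum to 1 (valence 4) → 3 H
  atom 2: C, bond orders sum to 4 (valence 4) → 0 H
  atom 3: O, bond orders sum to 2 (valence 2) → 0 H
  atom 4: C, bond orders sum to 4 (valence 4) → 0 H
  atom 5: C, bond orders sum to 4 (valence 4) → 0 H
  atom 6: O, bond orders sum to 1 (valence 2) → 1 H
  atom 7: C, bond orders sum to 3 (valence 4) → 1 H
  atom 8: C, bond orders sum to 4 (valence 4) → 0 H
  atom 9: S, bond orders sum to 1 (valence 2) → 1 H
  atom 10: N, bond orders sum to 3 (valence 3) → 0 H
  atom 11: C, bond orders sum to 3 (valence 4) → 1 H
Totals → C:7, H:7, N:1, O:2, S:1.
In Hill order: C7H7NO2S.

C7H7NO2S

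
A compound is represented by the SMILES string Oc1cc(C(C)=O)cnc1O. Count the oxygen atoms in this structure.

3

Scan the SMILES for O atoms (remember two-letter symbols like Cl and Br are single atoms).
Oxygen count: 3.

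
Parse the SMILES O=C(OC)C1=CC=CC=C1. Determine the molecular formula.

C8H8O2

Walk through each heavy atom and fill implicit hydrogens from standard valence (C 4, N 3, O 2, S 2, halogen 1):
  atom 1: O, bond orders sum to 2 (valence 2) → 0 H
  atom 2: C, bond orders sum to 4 (valence 4) → 0 H
  atom 3: O, bond orders sum to 2 (valence 2) → 0 H
  atom 4: C, bond orders sum to 1 (valence 4) → 3 H
  atom 5: C, bond orders sum to 4 (valence 4) → 0 H
  atom 6: C, bond orders sum to 3 (valence 4) → 1 H
  atom 7: C, bond orders sum to 3 (valence 4) → 1 H
  atom 8: C, bond orders sum to 3 (valence 4) → 1 H
  atom 9: C, bond orders sum to 3 (valence 4) → 1 H
  atom 10: C, bond orders sum to 3 (valence 4) → 1 H
Totals → C:8, H:8, O:2.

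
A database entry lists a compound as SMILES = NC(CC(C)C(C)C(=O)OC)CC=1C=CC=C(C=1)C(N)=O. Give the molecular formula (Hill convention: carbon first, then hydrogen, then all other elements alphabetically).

Walk through each heavy atom and fill implicit hydrogens from standard valence (C 4, N 3, O 2, S 2, halogen 1):
  atom 1: N, bond orders sum to 1 (valence 3) → 2 H
  atom 2: C, bond orders sum to 3 (valence 4) → 1 H
  atom 3: C, bond orders sum to 2 (valence 4) → 2 H
  atom 4: C, bond orders sum to 3 (valence 4) → 1 H
  atom 5: C, bond orders sum to 1 (valence 4) → 3 H
  atom 6: C, bond orders sum to 3 (valence 4) → 1 H
  atom 7: C, bond orders sum to 1 (valence 4) → 3 H
  atom 8: C, bond orders sum to 4 (valence 4) → 0 H
  atom 9: O, bond orders sum to 2 (valence 2) → 0 H
  atom 10: O, bond orders sum to 2 (valence 2) → 0 H
  atom 11: C, bond orders sum to 1 (valence 4) → 3 H
  atom 12: C, bond orders sum to 2 (valence 4) → 2 H
  atom 13: C, bond orders sum to 4 (valence 4) → 0 H
  atom 14: C, bond orders sum to 3 (valence 4) → 1 H
  atom 15: C, bond orders sum to 3 (valence 4) → 1 H
  atom 16: C, bond orders sum to 3 (valence 4) → 1 H
  atom 17: C, bond orders sum to 4 (valence 4) → 0 H
  atom 18: C, bond orders sum to 3 (valence 4) → 1 H
  atom 19: C, bond orders sum to 4 (valence 4) → 0 H
  atom 20: N, bond orders sum to 1 (valence 3) → 2 H
  atom 21: O, bond orders sum to 2 (valence 2) → 0 H
Totals → C:16, H:24, N:2, O:3.

C16H24N2O3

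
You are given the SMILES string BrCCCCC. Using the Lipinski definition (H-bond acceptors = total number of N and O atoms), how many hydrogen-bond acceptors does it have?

N atoms: 0; O atoms: 0.
Lipinski HBA = 0 + 0 = 0.

0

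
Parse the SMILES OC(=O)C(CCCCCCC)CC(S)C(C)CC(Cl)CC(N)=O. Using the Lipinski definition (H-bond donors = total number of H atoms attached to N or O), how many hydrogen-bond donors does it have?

Donors: find every N or O and count the H atoms it carries.
  atom 1 (O): bond orders sum to 1 → 1 H
  atom 3 (O): bond orders sum to 2 → 0 H
  atom 22 (N): bond orders sum to 1 → 2 H
  atom 23 (O): bond orders sum to 2 → 0 H
Lipinski HBD = 3.

3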